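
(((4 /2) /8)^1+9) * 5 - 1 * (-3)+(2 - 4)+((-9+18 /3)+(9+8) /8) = 371 /8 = 46.38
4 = 4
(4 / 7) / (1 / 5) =20 / 7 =2.86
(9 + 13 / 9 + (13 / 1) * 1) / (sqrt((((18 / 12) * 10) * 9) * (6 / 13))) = 211 * sqrt(130) / 810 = 2.97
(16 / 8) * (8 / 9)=16 / 9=1.78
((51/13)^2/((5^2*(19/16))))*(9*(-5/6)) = -62424/16055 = -3.89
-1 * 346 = -346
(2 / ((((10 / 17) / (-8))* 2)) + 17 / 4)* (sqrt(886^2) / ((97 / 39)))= -3230799 / 970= -3330.72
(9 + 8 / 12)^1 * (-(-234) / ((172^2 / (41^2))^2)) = 3195935691 / 437606528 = 7.30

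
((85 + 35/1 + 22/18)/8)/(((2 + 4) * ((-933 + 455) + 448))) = -1091/12960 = -0.08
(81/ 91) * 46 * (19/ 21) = 23598/ 637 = 37.05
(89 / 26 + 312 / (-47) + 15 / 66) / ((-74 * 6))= 3347 / 497354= 0.01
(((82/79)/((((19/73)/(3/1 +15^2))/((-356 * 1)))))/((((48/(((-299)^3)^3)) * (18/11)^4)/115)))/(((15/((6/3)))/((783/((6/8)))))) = 49685995186768201287724397351018081/172773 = 287579628684853543596073400000.00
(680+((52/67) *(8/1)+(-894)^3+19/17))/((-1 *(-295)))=-813834061911/336005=-2422089.14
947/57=16.61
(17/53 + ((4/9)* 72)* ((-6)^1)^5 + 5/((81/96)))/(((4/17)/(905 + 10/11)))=-60319979566465/62964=-958007425.93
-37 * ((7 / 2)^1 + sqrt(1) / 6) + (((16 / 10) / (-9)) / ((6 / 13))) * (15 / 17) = -20809 / 153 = -136.01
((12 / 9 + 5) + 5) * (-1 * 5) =-170 / 3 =-56.67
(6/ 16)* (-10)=-15/ 4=-3.75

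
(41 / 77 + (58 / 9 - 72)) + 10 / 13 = -578863 / 9009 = -64.25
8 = 8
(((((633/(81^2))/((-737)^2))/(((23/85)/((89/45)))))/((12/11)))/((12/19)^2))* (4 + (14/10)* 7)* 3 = 115246723/933049782720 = 0.00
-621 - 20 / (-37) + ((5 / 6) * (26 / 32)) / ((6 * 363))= -4800030811 / 7736256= -620.46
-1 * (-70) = 70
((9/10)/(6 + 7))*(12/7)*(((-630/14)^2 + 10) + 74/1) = 113886/455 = 250.30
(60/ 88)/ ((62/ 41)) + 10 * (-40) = -399.55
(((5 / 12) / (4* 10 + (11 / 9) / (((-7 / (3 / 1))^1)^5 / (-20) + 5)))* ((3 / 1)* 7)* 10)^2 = 4.75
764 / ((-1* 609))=-764 / 609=-1.25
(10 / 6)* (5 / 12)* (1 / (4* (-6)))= -25 / 864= -0.03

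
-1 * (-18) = 18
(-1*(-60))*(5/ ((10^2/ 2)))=6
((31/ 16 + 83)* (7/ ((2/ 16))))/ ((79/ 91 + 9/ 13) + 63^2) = 865683/ 722642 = 1.20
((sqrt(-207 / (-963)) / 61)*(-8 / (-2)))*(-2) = -0.06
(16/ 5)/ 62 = 8/ 155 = 0.05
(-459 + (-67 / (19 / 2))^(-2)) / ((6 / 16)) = -16482886 / 13467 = -1223.95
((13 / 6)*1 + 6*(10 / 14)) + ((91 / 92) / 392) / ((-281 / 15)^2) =7874631383 / 1220421216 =6.45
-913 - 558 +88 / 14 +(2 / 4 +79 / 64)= -655415 / 448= -1462.98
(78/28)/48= 13/224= 0.06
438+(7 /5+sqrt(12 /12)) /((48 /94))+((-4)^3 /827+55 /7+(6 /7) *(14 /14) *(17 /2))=26500043 /57890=457.77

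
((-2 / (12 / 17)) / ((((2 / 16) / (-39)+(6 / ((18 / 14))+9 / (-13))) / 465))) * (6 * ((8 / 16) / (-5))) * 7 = 82212 / 59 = 1393.42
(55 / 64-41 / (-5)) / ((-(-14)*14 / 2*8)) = 2899 / 250880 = 0.01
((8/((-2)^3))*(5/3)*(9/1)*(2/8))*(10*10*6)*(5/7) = -11250/7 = -1607.14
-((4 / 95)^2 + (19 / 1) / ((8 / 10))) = -857439 / 36100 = -23.75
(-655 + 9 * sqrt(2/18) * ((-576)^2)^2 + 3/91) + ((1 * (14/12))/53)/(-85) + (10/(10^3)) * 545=330225941878.48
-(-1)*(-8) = -8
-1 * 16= -16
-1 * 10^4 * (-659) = 6590000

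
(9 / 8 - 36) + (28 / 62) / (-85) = -735277 / 21080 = -34.88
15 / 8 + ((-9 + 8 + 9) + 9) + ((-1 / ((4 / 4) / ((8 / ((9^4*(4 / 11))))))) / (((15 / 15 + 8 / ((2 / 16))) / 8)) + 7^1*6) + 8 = 234980807 / 3411720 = 68.87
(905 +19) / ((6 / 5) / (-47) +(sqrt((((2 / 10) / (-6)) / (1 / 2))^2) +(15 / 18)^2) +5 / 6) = 7817040 / 13273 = 588.94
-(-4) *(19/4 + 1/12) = 58/3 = 19.33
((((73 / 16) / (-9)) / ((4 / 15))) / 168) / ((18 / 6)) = -365 / 96768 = -0.00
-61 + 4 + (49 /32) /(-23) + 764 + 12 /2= 524719 /736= 712.93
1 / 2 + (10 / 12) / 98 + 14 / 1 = 8531 / 588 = 14.51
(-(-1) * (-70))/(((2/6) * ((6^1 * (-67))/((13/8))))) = 455/536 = 0.85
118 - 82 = 36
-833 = -833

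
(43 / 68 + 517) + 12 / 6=35335 / 68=519.63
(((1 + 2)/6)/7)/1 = 1/14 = 0.07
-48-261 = -309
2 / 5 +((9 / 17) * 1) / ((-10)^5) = 679991 / 1700000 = 0.40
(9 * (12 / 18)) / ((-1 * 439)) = -6 / 439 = -0.01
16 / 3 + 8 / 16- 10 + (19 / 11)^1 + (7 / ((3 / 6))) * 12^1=10927 / 66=165.56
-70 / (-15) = 14 / 3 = 4.67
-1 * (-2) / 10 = 1 / 5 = 0.20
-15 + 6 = -9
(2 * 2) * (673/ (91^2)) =2692/ 8281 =0.33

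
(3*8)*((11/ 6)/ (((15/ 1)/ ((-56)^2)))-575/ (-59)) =8348056/ 885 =9432.83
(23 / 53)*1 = 23 / 53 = 0.43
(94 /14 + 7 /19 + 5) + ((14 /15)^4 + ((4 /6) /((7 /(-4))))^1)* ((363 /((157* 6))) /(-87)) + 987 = 91883239044406 /91967754375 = 999.08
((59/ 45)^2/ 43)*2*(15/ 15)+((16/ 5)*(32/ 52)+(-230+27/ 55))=-2832268199/ 12451725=-227.46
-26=-26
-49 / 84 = -7 / 12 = -0.58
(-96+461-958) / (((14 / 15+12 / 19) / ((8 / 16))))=-169005 / 892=-189.47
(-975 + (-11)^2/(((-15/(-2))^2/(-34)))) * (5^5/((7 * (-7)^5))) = 29478875/1058841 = 27.84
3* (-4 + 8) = 12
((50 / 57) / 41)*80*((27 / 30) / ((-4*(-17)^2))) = -300 / 225131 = -0.00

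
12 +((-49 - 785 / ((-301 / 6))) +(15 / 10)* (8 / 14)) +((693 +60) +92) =248176 / 301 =824.50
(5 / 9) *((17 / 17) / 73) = 5 / 657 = 0.01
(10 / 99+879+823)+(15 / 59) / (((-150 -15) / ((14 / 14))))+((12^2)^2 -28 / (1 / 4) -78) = 22248.10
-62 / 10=-6.20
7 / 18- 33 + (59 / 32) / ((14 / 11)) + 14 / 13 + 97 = 3507389 / 52416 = 66.91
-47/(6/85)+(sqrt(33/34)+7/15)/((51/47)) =-1018067/1530+47 * sqrt(1122)/1734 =-664.50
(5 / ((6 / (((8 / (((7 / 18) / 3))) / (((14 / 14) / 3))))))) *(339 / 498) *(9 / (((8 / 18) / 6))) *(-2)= -14827860 / 581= -25521.27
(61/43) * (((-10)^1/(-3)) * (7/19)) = 4270/2451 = 1.74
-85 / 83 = -1.02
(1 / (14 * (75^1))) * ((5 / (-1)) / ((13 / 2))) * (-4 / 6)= 2 / 4095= 0.00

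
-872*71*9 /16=-69651 /2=-34825.50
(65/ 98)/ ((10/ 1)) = 13/ 196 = 0.07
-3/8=-0.38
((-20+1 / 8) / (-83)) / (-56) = -0.00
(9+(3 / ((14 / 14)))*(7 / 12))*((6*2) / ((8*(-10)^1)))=-129 / 80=-1.61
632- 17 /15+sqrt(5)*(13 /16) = 632.68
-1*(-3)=3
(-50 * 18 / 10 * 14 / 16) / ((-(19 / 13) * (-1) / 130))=-7004.61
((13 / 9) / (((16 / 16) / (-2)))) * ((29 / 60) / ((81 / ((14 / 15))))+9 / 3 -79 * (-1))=-38858339 / 164025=-236.90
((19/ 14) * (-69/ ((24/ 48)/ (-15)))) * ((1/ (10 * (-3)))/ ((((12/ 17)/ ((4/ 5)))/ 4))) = -14858/ 35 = -424.51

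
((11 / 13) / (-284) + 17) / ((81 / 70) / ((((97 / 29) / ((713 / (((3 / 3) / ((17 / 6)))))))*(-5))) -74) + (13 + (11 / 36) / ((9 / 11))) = 57706932440437 / 4340842354836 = 13.29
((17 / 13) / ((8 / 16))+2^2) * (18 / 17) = 7.00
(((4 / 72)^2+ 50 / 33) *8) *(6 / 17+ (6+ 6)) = 757540 / 5049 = 150.04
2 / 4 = 1 / 2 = 0.50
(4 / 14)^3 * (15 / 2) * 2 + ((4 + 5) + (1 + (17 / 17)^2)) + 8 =6637 / 343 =19.35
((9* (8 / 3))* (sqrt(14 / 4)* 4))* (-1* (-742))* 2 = 71232* sqrt(14) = 266525.74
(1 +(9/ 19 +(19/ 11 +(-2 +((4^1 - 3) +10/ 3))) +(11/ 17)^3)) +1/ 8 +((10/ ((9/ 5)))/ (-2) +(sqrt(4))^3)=824508073/ 73930824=11.15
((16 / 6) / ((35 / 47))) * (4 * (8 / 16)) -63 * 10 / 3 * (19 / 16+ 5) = -1085459 / 840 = -1292.21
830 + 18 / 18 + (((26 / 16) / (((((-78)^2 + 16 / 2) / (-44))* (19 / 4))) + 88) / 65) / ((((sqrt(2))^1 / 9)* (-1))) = 831 - 45834921* sqrt(2) / 7523620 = 822.38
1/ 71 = 0.01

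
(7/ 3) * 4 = 28/ 3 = 9.33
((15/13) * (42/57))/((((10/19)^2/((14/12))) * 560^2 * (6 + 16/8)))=19/13312000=0.00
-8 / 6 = -4 / 3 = -1.33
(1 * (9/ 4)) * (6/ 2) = 27/ 4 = 6.75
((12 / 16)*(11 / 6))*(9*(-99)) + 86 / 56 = -68521 / 56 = -1223.59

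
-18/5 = -3.60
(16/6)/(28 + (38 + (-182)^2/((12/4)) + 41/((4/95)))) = 32/144973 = 0.00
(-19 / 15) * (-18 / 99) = 38 / 165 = 0.23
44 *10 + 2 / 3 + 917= 4073 / 3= 1357.67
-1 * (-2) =2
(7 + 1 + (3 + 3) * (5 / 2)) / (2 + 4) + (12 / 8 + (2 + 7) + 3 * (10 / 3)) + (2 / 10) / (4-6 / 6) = 122 / 5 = 24.40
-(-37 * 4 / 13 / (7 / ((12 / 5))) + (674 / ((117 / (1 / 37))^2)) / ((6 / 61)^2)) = 46039804981 / 11806351830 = 3.90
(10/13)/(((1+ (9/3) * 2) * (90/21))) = 1/39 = 0.03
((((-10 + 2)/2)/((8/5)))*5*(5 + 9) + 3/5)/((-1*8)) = 109/5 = 21.80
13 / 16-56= -883 / 16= -55.19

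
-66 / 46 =-33 / 23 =-1.43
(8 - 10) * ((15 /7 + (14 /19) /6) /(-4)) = 452 /399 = 1.13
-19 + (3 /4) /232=-17629 /928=-19.00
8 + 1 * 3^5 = 251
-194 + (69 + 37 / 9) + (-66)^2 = 38116 / 9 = 4235.11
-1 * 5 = -5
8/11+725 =725.73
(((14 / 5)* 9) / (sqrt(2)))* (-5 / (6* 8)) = -21* sqrt(2) / 16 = -1.86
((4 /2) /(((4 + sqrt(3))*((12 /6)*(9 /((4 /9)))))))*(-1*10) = -160 /1053 + 40*sqrt(3) /1053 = -0.09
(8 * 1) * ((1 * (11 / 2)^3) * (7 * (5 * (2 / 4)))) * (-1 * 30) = -698775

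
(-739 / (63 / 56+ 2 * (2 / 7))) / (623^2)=-5912 / 5267465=-0.00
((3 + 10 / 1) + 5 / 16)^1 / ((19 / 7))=1491 / 304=4.90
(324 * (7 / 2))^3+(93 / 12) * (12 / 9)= 4374822343 / 3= 1458274114.33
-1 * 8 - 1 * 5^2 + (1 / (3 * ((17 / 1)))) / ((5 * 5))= -42074 / 1275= -33.00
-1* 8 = -8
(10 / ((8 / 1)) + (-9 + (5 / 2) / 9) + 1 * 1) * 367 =-85511 / 36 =-2375.31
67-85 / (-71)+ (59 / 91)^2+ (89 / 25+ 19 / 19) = 1075620239 / 14698775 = 73.18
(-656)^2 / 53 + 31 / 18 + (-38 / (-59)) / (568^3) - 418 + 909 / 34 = 338855142349310423 / 43836343716096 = 7730.00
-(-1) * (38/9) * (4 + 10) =532/9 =59.11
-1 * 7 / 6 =-7 / 6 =-1.17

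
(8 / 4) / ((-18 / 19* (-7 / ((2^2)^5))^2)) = -19922944 / 441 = -45176.74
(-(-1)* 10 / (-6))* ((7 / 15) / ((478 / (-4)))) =14 / 2151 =0.01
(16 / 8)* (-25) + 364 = 314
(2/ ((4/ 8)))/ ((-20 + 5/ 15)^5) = -972/ 714924299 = -0.00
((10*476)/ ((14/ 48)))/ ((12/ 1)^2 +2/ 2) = 3264/ 29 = 112.55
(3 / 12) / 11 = 1 / 44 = 0.02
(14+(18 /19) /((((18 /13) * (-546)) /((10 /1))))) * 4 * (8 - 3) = 111620 /399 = 279.75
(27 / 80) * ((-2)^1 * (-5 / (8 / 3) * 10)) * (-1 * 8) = -405 / 4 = -101.25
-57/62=-0.92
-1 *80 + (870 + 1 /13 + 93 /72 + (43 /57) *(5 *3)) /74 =-29861207 /438672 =-68.07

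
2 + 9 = 11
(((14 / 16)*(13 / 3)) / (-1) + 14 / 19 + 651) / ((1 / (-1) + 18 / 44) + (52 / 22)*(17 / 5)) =87.03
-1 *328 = -328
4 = 4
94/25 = 3.76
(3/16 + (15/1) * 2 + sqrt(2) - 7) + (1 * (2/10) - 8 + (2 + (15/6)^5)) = sqrt(2) + 18407/160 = 116.46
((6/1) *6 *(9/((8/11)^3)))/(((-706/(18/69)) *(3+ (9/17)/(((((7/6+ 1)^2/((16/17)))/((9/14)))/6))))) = -36859179357/403786318976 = -0.09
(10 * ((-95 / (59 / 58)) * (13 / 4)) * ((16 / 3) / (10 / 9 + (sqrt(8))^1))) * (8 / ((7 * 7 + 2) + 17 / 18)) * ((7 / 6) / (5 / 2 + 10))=57762432 / 1511521 - 519861888 * sqrt(2) / 7557605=-59.06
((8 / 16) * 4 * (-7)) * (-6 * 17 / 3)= 476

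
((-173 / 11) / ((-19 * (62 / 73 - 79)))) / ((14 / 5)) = -12629 / 3338566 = -0.00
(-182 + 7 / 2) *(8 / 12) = -119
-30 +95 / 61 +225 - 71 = 7659 / 61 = 125.56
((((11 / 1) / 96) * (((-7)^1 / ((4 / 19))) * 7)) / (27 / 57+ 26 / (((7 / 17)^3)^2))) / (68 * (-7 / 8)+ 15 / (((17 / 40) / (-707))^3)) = 1460630099999 / 20175718721925337177151424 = 0.00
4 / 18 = 2 / 9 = 0.22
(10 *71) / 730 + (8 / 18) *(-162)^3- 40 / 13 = -1793202029 / 949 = -1889570.10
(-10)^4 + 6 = 10006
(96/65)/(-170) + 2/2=5477/5525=0.99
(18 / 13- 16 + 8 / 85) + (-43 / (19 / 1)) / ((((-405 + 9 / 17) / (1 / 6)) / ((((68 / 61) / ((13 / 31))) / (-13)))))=-2493597800893 / 171718146990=-14.52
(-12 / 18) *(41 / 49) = -82 / 147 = -0.56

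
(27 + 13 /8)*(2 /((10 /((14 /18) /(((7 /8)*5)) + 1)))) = 12137 /1800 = 6.74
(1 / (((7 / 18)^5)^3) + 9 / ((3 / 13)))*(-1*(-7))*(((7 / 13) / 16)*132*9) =2003807254098774824073 / 5038228541164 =397720595.19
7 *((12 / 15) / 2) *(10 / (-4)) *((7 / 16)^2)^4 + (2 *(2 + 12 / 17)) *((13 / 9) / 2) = 2562216341137 / 657129996288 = 3.90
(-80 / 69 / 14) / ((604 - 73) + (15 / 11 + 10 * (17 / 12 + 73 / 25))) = -4400 / 30588551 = -0.00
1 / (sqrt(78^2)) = 1 / 78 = 0.01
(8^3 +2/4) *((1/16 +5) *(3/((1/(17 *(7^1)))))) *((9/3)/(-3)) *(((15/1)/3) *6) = -444598875/16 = -27787429.69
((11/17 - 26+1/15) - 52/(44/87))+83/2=-485851/5610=-86.60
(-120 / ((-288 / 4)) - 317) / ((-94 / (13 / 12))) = 6149 / 1692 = 3.63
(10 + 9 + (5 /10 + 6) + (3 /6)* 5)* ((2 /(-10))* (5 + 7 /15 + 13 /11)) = -30716 /825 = -37.23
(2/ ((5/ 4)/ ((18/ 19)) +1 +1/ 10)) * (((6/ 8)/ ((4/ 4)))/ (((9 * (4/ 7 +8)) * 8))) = 7/ 6968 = 0.00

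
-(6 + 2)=-8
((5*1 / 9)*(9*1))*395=1975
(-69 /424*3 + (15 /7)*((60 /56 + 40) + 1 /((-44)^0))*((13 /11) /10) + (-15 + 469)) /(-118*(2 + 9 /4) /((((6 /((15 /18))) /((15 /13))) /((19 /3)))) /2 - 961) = -24822415098 /65001837439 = -0.38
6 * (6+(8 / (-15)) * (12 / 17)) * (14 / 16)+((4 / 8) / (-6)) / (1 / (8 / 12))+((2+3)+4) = 29428 / 765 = 38.47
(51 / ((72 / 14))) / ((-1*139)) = -119 / 1668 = -0.07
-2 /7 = -0.29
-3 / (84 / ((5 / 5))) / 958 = -1 / 26824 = -0.00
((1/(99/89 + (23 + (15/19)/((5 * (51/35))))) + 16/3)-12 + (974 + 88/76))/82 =11.81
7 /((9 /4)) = 28 /9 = 3.11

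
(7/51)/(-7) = -0.02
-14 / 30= -0.47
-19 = -19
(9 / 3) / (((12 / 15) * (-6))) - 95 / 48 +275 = 13075 / 48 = 272.40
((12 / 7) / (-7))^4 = 20736 / 5764801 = 0.00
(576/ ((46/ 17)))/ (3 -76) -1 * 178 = -303758/ 1679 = -180.92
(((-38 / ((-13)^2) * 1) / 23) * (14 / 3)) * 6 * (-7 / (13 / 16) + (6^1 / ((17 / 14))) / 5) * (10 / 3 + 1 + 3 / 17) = 17934784 / 1904799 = 9.42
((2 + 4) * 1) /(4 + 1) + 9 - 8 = 11 /5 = 2.20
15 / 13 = 1.15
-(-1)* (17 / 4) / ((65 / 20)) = 17 / 13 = 1.31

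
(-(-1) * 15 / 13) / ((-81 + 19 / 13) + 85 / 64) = -960 / 65071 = -0.01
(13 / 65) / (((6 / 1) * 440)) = 1 / 13200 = 0.00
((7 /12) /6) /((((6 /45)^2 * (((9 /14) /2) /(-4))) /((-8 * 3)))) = 4900 /3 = 1633.33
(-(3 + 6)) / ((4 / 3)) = -27 / 4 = -6.75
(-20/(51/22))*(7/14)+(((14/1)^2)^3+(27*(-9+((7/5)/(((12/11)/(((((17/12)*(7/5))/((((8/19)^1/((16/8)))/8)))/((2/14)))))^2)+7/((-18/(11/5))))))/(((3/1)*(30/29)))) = 381080255451259/36720000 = 10378002.60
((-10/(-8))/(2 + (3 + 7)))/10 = 1/96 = 0.01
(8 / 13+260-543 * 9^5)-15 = -416823698 / 13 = -32063361.38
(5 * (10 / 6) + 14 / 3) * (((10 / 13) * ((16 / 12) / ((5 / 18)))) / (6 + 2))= 6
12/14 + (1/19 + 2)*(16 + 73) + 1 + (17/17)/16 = 392837/2128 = 184.60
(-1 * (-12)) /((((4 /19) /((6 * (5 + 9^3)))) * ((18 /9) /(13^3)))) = 275754258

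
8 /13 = 0.62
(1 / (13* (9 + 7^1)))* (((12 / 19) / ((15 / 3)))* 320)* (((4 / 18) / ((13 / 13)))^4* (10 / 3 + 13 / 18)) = 9344 / 4861701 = 0.00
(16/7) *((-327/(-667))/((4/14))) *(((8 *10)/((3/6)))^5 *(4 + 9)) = 3565997260800000/667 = 5346322729835.08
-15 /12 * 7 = -35 /4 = -8.75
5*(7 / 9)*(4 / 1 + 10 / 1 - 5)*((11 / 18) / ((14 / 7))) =385 / 36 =10.69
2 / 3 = 0.67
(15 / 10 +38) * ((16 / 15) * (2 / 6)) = 632 / 45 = 14.04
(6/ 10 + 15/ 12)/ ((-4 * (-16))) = 37/ 1280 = 0.03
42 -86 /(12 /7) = -49 /6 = -8.17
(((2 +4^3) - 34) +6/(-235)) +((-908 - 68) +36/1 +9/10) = -426349/470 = -907.13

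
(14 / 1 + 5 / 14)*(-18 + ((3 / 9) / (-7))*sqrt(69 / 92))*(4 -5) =67*sqrt(3) / 196 + 1809 / 7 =259.02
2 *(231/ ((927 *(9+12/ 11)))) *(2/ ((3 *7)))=484/ 102897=0.00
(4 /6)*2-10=-26 /3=-8.67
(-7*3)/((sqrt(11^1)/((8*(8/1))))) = -1344*sqrt(11)/11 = -405.23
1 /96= 0.01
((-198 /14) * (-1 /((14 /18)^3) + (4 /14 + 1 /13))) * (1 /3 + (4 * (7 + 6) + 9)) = 47725920 /31213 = 1529.04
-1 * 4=-4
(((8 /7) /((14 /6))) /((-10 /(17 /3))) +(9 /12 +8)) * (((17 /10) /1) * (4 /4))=14.40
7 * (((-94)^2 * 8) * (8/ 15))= 3958528/ 15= 263901.87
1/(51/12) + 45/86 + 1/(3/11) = 19409/4386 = 4.43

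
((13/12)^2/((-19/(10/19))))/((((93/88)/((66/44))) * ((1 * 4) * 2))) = -9295/1611504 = -0.01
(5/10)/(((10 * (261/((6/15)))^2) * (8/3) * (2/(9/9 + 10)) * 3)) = 11/136242000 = 0.00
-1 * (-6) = 6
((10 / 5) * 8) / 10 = 1.60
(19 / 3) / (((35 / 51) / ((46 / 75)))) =14858 / 2625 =5.66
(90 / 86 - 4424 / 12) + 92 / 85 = -4019087 / 10965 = -366.54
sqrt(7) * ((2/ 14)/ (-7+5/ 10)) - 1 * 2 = -2 - 2 * sqrt(7)/ 91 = -2.06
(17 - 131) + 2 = -112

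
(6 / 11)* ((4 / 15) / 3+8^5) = 2949128 / 165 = 17873.50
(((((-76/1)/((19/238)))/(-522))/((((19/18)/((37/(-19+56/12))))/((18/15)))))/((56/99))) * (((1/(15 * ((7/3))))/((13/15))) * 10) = -6725268/2156063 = -3.12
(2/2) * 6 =6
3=3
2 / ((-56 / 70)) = -5 / 2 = -2.50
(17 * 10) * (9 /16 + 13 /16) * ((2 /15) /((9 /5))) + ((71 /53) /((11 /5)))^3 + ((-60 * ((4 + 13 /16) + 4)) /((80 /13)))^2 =7400.11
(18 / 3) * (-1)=-6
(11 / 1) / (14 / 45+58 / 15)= 495 / 188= 2.63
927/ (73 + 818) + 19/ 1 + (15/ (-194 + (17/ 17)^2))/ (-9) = 383077/ 19107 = 20.05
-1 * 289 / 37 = -289 / 37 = -7.81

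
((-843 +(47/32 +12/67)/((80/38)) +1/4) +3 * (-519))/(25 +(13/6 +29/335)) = -617206299/7011712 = -88.03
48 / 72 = 2 / 3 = 0.67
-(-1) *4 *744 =2976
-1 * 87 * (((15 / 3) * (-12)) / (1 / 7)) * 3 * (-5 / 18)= -30450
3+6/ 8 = 15/ 4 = 3.75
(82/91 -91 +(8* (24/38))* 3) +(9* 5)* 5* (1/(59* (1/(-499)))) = -201768282/102011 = -1977.91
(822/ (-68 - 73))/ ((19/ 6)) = -1644/ 893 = -1.84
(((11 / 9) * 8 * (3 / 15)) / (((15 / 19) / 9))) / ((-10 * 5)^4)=209 / 58593750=0.00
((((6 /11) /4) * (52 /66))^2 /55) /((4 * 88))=169 /283449760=0.00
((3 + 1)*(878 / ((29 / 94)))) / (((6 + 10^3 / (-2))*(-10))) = 2.30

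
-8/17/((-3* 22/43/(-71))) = -12212/561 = -21.77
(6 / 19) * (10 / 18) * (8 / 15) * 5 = 80 / 171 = 0.47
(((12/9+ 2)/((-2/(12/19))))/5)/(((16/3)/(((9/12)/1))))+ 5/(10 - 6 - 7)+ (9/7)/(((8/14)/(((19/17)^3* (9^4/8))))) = 23070773365/8961312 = 2574.49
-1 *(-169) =169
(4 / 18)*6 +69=211 / 3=70.33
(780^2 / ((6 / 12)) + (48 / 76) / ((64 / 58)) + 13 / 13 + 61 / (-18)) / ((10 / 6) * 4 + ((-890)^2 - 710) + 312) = 1664579915 / 1083057456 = 1.54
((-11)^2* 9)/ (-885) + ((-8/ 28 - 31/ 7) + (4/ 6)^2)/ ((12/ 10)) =-533989/ 111510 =-4.79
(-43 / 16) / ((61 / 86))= -1849 / 488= -3.79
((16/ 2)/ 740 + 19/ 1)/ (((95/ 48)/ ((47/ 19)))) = 7934352/ 333925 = 23.76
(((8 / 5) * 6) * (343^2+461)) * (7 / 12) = 661416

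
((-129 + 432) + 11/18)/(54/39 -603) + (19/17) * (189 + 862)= 2809988117/2393226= 1174.14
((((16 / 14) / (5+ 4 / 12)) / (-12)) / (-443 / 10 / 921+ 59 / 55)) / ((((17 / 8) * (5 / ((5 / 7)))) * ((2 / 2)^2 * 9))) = -6754 / 51881739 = -0.00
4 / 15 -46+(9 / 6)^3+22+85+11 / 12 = 7867 / 120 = 65.56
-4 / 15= -0.27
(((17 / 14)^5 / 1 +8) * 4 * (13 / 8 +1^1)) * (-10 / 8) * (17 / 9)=-162136055 / 614656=-263.78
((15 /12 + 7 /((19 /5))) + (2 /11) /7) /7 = 18247 /40964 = 0.45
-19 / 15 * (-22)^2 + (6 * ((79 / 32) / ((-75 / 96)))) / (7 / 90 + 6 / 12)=-125947 / 195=-645.88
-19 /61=-0.31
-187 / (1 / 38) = -7106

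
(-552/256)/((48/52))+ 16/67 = -17985/8576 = -2.10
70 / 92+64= 2979 / 46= 64.76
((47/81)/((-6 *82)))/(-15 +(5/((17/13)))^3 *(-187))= 13583/120560668920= 0.00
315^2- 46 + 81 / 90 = 991799 / 10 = 99179.90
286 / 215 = 1.33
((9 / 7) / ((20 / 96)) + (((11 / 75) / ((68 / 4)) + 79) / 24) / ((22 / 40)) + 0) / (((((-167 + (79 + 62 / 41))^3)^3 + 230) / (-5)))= 117219756373626523972 / 522156563813717431796880088114554153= 0.00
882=882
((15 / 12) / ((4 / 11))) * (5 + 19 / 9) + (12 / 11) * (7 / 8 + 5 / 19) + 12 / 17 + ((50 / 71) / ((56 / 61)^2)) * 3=28.90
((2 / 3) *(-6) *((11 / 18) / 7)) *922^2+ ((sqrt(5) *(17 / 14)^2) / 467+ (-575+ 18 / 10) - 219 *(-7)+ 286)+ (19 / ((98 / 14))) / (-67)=-6238827326 / 21105+ 289 *sqrt(5) / 91532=-295608.96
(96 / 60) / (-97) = -8 / 485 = -0.02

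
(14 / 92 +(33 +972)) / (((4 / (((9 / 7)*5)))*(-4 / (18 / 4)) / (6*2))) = -56177955 / 2576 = -21808.21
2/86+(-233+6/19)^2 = 840445724/15523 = 54141.97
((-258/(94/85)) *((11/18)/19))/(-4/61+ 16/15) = -12262525/1635976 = -7.50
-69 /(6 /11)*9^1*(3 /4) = -6831 /8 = -853.88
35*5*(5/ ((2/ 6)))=2625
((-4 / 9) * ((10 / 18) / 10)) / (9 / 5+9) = -5 / 2187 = -0.00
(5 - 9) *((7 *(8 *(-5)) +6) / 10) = 548 / 5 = 109.60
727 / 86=8.45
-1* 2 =-2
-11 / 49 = -0.22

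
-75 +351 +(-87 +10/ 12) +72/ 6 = 1211/ 6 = 201.83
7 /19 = 0.37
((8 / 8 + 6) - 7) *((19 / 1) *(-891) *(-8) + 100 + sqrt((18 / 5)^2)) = 0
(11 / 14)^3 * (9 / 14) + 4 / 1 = 165643 / 38416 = 4.31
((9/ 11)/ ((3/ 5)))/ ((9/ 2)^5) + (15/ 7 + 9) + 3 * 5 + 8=34.14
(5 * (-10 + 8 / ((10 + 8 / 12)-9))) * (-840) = 21840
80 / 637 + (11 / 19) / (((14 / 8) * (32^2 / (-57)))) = 17477 / 163072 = 0.11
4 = 4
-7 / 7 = -1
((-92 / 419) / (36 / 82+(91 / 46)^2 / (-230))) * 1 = -1835756960 / 3528281261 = -0.52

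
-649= -649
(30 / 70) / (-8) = -3 / 56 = -0.05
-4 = -4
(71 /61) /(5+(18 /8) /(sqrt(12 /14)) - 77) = -18176 /1123071 - 284 * sqrt(42) /3369213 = -0.02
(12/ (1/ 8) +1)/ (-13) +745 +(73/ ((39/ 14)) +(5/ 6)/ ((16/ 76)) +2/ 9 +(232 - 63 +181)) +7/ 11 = 11516699/ 10296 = 1118.56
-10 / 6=-5 / 3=-1.67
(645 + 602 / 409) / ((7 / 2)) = 528814 / 2863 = 184.71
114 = 114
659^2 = 434281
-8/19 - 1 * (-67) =1265/19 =66.58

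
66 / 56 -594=-16599 / 28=-592.82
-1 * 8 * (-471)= 3768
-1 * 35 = -35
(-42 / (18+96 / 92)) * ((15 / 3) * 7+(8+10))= -8533 / 73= -116.89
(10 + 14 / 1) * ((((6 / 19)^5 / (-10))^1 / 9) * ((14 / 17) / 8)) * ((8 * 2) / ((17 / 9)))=-2612736 / 3577963055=-0.00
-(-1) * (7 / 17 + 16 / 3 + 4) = 497 / 51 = 9.75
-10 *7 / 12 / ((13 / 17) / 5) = -2975 / 78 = -38.14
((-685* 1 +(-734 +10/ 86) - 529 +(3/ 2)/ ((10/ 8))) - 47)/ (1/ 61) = -26147162/ 215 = -121614.71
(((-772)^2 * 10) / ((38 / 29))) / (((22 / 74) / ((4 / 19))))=3220805.00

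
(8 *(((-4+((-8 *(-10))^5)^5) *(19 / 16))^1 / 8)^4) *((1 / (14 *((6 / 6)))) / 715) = 10369865838745568798773051193718694192437047364050603400328175633145850200482822264127559268880736269707304553501217591218423537087570097104437166118206875597288473886720000000000000000000130321 / 1312030720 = 7903676095896267427925050000000000000000000000000000000000000000000000000000000000000000000000000000000000000000000000000000000000000000000000000000000000000000000000000000000000000000.00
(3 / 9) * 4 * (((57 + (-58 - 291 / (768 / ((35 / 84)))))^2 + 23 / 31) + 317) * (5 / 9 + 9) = 4013984731117 / 987365376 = 4065.35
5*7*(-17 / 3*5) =-2975 / 3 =-991.67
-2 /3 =-0.67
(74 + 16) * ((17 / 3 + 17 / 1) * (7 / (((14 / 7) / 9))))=64260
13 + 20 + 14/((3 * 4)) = 205/6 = 34.17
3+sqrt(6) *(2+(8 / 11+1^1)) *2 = 3+82 *sqrt(6) / 11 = 21.26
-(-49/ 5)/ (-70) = -7/ 50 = -0.14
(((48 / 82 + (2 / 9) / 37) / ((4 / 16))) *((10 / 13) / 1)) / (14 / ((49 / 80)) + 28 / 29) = 0.08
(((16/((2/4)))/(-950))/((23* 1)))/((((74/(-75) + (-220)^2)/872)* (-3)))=6976/793138831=0.00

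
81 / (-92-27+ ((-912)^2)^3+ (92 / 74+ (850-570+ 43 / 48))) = 143856 / 1021908452667644210119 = 0.00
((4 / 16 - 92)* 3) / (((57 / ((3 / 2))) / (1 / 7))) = -1101 / 1064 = -1.03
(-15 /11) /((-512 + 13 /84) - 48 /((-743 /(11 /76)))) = 17787420 /6676442597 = 0.00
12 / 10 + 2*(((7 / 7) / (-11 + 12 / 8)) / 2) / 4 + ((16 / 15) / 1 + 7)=9.24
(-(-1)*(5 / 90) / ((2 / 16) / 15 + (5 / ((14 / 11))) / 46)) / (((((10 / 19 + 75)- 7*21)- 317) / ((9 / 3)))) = -61180 / 13366991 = -0.00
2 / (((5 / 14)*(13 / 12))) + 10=15.17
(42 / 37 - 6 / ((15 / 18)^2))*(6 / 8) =-10413 / 1850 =-5.63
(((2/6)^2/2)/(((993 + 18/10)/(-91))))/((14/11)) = -715/179064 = -0.00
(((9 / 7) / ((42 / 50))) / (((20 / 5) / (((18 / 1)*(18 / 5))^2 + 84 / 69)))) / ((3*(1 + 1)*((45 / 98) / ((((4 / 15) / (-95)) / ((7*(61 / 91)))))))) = -31396924 / 89967375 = -0.35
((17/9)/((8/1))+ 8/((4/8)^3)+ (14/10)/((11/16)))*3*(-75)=-1312195/88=-14911.31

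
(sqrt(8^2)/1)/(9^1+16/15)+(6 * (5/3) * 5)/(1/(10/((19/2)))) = 53.43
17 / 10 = 1.70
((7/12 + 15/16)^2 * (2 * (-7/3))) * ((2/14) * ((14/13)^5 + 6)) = -7368893239/641594304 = -11.49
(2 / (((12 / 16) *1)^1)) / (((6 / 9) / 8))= 32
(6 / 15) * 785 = 314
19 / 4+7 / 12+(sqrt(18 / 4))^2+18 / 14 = 467 / 42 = 11.12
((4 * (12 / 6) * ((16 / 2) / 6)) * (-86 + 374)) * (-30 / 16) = -5760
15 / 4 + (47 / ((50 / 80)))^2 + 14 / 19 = 10753101 / 1900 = 5659.53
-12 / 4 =-3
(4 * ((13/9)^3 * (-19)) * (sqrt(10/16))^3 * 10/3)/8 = -1043575 * sqrt(10)/69984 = -47.15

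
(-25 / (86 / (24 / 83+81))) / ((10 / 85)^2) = -48747075 / 28552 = -1707.31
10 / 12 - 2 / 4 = 1 / 3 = 0.33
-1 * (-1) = 1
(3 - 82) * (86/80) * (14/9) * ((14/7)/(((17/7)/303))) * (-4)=33623506/255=131856.89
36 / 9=4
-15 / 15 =-1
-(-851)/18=851/18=47.28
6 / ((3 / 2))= 4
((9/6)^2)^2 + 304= 4945/16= 309.06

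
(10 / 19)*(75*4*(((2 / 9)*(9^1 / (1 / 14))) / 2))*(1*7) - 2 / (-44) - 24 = 6457987 / 418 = 15449.73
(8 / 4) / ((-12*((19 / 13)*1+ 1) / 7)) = -0.47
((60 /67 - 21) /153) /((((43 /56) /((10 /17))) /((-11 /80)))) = 34573 /2497827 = 0.01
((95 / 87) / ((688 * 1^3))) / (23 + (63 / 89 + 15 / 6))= 1691 / 27922824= 0.00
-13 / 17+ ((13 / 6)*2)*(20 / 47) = 2587 / 2397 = 1.08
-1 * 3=-3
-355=-355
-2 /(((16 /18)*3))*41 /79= -123 /316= -0.39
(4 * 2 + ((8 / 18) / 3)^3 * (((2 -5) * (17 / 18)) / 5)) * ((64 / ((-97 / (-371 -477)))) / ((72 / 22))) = 352436615168 / 257748885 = 1367.36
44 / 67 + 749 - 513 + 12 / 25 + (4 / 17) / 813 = 5489763184 / 23150175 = 237.14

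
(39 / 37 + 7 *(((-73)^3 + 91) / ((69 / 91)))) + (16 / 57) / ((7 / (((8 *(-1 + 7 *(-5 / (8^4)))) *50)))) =-6502200117003 / 1810928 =-3590534.86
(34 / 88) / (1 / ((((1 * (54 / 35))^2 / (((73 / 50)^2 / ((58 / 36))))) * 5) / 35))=1996650 / 20106317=0.10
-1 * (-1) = 1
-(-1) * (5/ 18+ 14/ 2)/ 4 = 131/ 72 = 1.82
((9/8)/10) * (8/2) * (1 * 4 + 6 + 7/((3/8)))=129/10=12.90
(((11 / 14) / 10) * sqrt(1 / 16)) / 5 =11 / 2800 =0.00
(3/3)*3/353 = 3/353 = 0.01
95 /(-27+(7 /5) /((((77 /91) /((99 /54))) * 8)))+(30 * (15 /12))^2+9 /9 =35872481 /25556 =1403.68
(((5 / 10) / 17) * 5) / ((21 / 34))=5 / 21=0.24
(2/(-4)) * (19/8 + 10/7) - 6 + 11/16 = -101/14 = -7.21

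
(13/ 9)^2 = 169/ 81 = 2.09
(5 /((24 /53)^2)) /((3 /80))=70225 /108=650.23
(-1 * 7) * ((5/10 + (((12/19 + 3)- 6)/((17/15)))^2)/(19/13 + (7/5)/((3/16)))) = -1386265335/363273578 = -3.82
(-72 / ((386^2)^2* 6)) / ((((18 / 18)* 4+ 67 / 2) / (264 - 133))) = -131 / 69374400050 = -0.00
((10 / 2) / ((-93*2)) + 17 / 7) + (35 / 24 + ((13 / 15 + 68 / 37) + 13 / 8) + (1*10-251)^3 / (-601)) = 6745536845563 / 289525740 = 23298.57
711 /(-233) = -711 /233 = -3.05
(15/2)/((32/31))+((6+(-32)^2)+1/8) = 1037.39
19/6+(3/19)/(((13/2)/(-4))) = 4549/1482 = 3.07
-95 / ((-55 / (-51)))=-969 / 11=-88.09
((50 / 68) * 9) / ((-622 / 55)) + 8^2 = 63.41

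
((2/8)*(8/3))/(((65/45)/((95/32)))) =285/208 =1.37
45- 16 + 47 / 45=1352 / 45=30.04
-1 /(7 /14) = -2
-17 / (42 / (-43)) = 731 / 42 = 17.40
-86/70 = -43/35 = -1.23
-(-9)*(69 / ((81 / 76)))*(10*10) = 174800 / 3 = 58266.67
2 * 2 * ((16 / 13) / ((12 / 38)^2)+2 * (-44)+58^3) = 91277008 / 117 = 780145.37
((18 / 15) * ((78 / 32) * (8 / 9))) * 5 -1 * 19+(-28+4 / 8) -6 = -79 / 2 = -39.50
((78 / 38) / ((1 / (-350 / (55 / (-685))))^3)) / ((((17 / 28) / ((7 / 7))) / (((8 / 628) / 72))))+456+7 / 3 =10032547956093875 / 202489023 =49546132.46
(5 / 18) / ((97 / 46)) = 115 / 873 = 0.13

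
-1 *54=-54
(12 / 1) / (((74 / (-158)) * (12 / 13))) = -1027 / 37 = -27.76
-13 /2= -6.50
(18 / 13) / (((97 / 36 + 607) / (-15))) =-9720 / 285337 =-0.03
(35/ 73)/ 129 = 35/ 9417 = 0.00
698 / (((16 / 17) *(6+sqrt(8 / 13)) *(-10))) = -10.93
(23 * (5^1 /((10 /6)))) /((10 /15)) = 207 /2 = 103.50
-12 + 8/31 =-364/31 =-11.74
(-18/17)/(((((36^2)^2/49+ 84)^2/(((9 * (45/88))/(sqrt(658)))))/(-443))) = 61539345 * sqrt(658)/22147916313711232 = 0.00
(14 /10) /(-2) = -7 /10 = -0.70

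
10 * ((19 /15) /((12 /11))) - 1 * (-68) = 1433 /18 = 79.61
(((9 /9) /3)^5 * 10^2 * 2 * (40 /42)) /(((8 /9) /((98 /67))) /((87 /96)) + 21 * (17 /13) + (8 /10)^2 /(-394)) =51988300000 /1865728717389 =0.03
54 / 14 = 3.86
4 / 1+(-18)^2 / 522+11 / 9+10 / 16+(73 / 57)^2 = 2037211 / 251256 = 8.11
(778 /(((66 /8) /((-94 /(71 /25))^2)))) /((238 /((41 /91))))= 352313410000 /1801436637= 195.57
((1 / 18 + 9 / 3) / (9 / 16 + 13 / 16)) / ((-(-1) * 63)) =20 / 567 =0.04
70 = 70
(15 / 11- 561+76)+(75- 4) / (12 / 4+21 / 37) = -61213 / 132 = -463.73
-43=-43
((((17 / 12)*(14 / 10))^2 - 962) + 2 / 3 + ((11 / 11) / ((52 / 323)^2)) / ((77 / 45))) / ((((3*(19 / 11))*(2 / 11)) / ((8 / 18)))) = -240871302001 / 546191100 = -441.00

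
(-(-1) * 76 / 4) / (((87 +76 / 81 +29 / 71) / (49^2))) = 262354869 / 508082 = 516.36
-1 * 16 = -16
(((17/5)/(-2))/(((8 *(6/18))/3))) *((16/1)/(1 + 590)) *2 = -0.10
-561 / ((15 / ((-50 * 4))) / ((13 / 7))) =13891.43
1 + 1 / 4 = 5 / 4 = 1.25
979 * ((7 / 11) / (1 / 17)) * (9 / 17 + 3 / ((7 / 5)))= 28302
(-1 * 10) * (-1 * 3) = 30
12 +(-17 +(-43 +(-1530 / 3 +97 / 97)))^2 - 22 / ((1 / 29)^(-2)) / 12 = 1633758547 / 5046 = 323773.00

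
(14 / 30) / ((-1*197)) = -7 / 2955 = -0.00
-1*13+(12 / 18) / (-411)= -16031 / 1233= -13.00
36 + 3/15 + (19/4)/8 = 5887/160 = 36.79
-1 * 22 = -22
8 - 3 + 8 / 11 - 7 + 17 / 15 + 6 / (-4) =-541 / 330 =-1.64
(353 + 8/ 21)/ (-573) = -0.62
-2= -2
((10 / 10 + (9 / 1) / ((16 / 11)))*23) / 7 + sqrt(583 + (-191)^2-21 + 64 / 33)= 2645 / 112 + sqrt(40341939) / 33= 216.09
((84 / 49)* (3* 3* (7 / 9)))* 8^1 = 96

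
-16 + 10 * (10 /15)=-28 /3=-9.33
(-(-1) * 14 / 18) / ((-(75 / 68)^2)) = -32368 / 50625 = -0.64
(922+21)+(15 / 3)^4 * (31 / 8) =26919 / 8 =3364.88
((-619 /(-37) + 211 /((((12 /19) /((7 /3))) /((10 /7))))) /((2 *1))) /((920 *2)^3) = 752807 /8297699328000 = 0.00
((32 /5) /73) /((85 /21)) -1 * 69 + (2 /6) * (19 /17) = -6385484 /93075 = -68.61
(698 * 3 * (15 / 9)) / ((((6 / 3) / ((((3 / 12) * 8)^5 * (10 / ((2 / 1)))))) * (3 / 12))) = 1116800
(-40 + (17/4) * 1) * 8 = -286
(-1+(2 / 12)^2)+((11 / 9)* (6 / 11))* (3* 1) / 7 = -173 / 252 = -0.69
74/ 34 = 37/ 17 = 2.18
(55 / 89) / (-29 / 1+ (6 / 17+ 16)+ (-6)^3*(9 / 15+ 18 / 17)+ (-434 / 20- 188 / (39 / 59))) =-364650 / 399514681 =-0.00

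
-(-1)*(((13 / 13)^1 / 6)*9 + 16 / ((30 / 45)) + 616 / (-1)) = -590.50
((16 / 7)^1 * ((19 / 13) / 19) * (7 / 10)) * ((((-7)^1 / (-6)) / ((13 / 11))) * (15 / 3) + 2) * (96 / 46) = 34624 / 19435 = 1.78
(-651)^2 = 423801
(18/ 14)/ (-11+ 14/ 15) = -135/ 1057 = -0.13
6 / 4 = 3 / 2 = 1.50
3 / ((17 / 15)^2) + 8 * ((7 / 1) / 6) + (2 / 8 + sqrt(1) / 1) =44803 / 3468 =12.92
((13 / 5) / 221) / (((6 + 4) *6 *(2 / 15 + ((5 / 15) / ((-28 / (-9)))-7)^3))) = -5488 / 9162315835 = -0.00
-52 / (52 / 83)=-83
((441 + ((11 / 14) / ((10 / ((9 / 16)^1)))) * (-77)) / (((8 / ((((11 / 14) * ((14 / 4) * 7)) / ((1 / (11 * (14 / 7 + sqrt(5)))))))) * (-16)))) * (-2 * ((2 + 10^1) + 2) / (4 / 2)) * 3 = 2490731397 / 40960 + 2490731397 * sqrt(5) / 81920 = 128795.26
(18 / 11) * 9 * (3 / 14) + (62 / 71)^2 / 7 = 1267247 / 388157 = 3.26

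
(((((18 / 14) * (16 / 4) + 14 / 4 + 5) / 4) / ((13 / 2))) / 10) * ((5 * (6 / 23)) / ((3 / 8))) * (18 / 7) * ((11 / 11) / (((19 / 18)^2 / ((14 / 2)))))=2227824 / 755573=2.95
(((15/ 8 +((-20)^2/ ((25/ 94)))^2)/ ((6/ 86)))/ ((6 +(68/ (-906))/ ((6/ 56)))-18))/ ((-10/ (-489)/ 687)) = -118418150349130671/ 1380800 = -85760537622.49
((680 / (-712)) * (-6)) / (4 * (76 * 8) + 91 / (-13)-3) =255 / 107779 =0.00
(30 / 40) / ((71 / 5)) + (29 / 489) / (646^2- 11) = 3060940411 / 57953649180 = 0.05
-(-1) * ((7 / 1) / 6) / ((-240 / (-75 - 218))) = 2051 / 1440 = 1.42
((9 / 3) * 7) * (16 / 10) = 168 / 5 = 33.60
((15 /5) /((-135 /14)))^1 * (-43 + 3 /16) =959 /72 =13.32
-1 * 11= -11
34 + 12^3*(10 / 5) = 3490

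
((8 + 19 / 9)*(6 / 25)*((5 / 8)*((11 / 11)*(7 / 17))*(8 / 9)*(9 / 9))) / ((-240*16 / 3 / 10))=-637 / 146880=-0.00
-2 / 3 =-0.67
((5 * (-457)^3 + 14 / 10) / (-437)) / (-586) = -1193049909 / 640205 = -1863.54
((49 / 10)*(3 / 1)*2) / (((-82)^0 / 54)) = 7938 / 5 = 1587.60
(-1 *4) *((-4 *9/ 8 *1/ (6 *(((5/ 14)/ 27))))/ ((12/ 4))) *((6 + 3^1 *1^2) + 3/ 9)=3528/ 5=705.60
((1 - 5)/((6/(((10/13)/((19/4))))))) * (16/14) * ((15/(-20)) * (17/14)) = 1360/12103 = 0.11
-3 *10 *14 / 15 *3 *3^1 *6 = -1512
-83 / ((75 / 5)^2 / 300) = -332 / 3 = -110.67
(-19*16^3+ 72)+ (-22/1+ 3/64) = -4977533/64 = -77773.95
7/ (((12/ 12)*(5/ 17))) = 119/ 5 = 23.80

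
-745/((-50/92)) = 6854/5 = 1370.80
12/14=6/7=0.86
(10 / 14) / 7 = 5 / 49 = 0.10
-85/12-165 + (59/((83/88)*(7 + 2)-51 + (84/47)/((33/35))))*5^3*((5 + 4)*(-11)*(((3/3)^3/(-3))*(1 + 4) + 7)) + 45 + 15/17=3281214310685/34269348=95747.79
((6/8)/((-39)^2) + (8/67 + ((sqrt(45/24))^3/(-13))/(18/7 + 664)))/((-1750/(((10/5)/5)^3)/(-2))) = 32582/3715359375 -3 * sqrt(30)/758225000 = 0.00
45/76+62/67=7727/5092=1.52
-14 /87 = -0.16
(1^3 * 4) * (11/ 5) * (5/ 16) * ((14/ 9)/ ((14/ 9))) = 11/ 4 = 2.75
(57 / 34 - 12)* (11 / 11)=-10.32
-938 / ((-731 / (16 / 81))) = 15008 / 59211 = 0.25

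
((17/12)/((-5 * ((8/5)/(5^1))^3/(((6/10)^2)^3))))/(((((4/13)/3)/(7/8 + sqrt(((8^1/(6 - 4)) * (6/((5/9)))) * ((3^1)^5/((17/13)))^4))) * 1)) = -283720938111 * sqrt(30)/1740800 - 1127763/327680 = -892698.51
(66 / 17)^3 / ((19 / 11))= 3162456 / 93347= 33.88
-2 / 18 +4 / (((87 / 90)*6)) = 151 / 261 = 0.58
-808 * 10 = -8080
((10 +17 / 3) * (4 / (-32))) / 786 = -47 / 18864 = -0.00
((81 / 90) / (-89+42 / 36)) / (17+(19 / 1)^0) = -3 / 5270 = -0.00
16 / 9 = 1.78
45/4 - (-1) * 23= 137/4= 34.25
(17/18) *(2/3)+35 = 962/27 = 35.63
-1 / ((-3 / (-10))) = -10 / 3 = -3.33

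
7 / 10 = 0.70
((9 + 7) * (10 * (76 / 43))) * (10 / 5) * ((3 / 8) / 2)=4560 / 43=106.05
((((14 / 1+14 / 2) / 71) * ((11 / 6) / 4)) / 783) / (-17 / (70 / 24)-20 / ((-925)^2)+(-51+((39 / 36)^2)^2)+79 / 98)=-61982844000 / 19563302533583929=-0.00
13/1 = 13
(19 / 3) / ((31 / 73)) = 1387 / 93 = 14.91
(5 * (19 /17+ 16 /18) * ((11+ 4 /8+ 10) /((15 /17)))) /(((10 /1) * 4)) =13201 /2160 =6.11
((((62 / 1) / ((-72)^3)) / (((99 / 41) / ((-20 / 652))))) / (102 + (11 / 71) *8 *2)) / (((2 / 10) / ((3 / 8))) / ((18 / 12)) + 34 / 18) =2256025 / 250700953637376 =0.00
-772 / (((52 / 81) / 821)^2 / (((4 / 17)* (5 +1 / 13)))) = -56332314666738 / 37349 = -1508268351.68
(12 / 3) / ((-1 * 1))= -4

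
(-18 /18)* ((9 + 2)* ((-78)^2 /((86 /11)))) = -8560.05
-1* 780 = -780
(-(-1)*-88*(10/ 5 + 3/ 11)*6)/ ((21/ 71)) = -28400/ 7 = -4057.14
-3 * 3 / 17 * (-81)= 729 / 17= 42.88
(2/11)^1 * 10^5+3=200033/11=18184.82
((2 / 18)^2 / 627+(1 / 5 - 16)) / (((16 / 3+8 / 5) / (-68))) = 34103428 / 220077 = 154.96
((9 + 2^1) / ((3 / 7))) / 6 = 77 / 18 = 4.28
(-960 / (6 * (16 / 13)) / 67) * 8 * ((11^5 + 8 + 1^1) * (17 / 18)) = -1423770400 / 603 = -2361144.94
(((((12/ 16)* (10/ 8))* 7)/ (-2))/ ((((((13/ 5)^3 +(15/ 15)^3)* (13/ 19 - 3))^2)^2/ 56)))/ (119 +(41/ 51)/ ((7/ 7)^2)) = -0.00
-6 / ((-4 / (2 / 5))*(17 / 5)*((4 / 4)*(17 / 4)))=12 / 289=0.04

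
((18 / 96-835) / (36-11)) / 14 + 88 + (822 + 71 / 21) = 15304729 / 16800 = 911.00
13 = 13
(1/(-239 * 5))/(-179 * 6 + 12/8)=2/2563275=0.00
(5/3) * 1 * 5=25/3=8.33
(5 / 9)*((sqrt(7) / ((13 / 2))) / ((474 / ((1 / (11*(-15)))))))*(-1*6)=2*sqrt(7) / 305019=0.00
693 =693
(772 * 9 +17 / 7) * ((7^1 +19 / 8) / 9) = 1216325 / 168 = 7240.03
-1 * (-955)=955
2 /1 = 2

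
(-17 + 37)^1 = 20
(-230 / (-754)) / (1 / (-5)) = -575 / 377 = -1.53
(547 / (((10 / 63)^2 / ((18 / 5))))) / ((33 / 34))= 110723193 / 1375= 80525.96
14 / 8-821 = -3277 / 4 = -819.25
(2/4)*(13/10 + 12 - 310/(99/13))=-27133/1980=-13.70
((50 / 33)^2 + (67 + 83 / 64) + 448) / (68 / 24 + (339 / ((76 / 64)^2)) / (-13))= -169622980111 / 5121761568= -33.12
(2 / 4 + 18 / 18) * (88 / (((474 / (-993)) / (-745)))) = 16275270 / 79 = 206016.08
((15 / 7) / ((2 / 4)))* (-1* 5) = -150 / 7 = -21.43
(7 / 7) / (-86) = -1 / 86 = -0.01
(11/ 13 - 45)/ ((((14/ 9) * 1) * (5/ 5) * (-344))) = 369/ 4472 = 0.08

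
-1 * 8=-8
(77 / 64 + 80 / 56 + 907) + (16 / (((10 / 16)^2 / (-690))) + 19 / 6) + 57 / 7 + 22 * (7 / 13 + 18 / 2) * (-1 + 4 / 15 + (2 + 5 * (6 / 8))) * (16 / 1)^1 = -917088463 / 87360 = -10497.81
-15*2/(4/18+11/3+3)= -135/31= -4.35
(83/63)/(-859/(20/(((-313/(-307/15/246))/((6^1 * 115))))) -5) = -11721260/2127934683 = -0.01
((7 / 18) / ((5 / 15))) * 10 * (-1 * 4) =-140 / 3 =-46.67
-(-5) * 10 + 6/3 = 52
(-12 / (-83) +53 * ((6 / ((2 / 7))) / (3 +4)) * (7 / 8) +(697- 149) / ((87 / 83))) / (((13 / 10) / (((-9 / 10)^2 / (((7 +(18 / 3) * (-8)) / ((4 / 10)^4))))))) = -1032660927 / 4009159375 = -0.26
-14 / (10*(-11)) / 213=7 / 11715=0.00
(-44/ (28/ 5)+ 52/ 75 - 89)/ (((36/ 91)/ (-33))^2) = -3613358749/ 5400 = -669140.51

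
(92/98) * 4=184/49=3.76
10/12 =0.83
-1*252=-252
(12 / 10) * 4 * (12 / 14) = 144 / 35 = 4.11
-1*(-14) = 14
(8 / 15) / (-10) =-4 / 75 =-0.05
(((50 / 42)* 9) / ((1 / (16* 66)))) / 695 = 15840 / 973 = 16.28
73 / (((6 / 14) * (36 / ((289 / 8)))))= 147679 / 864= 170.92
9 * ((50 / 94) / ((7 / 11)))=7.52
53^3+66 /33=148879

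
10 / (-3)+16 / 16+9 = 20 / 3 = 6.67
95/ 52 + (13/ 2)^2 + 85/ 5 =794/ 13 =61.08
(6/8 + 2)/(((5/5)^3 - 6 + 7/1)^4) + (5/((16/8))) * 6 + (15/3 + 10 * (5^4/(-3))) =-396127/192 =-2063.16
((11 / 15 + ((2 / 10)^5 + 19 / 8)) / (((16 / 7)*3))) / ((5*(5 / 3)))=1632043 / 30000000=0.05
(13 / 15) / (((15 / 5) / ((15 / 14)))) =13 / 42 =0.31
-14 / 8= -7 / 4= -1.75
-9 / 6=-3 / 2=-1.50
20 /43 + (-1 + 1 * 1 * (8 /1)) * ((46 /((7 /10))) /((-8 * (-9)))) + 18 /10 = 33491 /3870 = 8.65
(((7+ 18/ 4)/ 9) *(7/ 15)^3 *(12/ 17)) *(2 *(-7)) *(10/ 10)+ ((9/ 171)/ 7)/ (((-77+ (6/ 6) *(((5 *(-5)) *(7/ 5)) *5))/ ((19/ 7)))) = -303082949/ 236155500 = -1.28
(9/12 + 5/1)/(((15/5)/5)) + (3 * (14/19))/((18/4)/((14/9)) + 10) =802897/82308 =9.75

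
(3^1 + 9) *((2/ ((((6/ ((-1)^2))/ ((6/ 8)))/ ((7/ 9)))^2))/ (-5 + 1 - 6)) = -49/ 2160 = -0.02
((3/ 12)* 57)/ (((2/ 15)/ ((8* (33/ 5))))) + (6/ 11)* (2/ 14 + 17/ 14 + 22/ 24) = 869213/ 154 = 5644.24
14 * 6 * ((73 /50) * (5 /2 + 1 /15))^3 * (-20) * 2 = -176809.77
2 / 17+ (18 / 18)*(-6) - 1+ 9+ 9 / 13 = 2.81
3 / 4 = 0.75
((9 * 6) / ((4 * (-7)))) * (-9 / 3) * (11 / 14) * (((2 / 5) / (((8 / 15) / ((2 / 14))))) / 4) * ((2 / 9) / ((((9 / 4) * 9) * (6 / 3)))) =11 / 16464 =0.00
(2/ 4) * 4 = 2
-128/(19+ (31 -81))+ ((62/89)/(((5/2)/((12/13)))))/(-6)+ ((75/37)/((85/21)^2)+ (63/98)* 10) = 142804347402/13423404085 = 10.64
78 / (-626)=-39 / 313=-0.12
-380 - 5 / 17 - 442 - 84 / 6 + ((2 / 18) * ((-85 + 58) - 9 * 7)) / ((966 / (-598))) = -296347 / 357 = -830.10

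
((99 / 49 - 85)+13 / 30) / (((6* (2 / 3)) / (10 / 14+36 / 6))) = -5703121 / 41160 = -138.56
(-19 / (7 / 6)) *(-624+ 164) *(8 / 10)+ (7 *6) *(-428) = -83880 / 7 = -11982.86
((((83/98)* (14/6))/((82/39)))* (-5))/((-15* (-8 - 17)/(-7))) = 1079/12300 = 0.09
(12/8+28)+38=135/2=67.50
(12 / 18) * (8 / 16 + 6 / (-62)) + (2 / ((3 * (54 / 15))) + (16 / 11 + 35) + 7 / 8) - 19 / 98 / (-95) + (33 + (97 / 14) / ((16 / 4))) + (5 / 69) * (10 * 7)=16101965797 / 207525780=77.59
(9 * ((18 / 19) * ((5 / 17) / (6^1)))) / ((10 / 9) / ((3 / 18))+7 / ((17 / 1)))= 405 / 6859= 0.06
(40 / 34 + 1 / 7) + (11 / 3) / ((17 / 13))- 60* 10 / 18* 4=-15376 / 119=-129.21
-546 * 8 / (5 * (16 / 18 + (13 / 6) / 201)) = -752544 / 775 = -971.02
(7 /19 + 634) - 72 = 10685 /19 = 562.37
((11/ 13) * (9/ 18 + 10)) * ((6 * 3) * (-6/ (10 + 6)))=-6237/ 104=-59.97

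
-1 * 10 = -10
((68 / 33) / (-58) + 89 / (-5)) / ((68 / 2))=-85343 / 162690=-0.52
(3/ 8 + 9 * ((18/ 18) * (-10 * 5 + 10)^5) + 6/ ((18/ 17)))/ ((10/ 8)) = -4423679971/ 6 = -737279995.17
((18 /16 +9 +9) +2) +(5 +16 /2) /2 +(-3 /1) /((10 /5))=209 /8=26.12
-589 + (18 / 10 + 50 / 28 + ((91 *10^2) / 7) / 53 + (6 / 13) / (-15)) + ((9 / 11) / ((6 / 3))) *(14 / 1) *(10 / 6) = -58503803 / 106106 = -551.37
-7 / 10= -0.70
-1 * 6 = -6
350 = 350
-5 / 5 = -1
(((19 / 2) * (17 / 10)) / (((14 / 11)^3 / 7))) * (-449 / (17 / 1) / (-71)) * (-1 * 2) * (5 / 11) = -1032251 / 55664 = -18.54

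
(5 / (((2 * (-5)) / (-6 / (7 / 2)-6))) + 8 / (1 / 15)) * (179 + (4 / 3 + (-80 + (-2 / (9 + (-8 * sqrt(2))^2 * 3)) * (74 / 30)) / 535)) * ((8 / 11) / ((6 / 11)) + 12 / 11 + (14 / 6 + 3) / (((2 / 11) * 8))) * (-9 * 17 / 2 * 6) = -62392379.26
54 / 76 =27 / 38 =0.71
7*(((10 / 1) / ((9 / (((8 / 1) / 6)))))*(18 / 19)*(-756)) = -7427.37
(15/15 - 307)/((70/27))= -4131/35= -118.03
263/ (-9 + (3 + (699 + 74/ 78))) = 10257/ 27064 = 0.38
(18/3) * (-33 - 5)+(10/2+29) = -194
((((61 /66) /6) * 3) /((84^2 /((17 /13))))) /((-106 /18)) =-0.00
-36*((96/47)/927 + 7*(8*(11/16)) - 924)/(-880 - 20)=-25720169/726150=-35.42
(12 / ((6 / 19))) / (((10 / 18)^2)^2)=398.91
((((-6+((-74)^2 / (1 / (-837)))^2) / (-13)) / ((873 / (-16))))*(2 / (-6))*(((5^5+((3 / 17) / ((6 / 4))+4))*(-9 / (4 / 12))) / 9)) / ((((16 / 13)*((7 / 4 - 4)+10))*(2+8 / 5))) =3725009231855509700 / 1380213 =2698865488048.23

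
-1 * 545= -545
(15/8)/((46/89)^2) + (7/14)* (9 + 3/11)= 2170293/186208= 11.66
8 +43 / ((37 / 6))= 554 / 37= 14.97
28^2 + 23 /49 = 38439 /49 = 784.47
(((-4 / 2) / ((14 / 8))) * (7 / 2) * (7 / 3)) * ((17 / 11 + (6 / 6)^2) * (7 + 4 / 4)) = -6272 / 33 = -190.06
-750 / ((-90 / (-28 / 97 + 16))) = 12700 / 97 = 130.93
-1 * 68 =-68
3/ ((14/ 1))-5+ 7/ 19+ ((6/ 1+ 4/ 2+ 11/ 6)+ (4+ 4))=5353/ 399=13.42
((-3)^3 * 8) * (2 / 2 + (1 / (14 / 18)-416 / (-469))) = -685.30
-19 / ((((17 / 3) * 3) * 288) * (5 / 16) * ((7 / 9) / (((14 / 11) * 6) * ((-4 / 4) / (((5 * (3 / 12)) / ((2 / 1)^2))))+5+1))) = 9633 / 32725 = 0.29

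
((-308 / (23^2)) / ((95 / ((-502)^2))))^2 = 6024434703341824 / 2525565025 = 2385380.95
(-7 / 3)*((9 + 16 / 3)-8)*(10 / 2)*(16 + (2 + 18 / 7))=-1520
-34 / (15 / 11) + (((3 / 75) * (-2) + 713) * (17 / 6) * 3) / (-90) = -138397 / 1500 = -92.26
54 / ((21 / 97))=1746 / 7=249.43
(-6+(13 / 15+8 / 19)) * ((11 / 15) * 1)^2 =-162503 / 64125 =-2.53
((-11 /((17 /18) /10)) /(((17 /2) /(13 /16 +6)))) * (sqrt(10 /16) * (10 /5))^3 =-269775 * sqrt(10) /2312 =-368.99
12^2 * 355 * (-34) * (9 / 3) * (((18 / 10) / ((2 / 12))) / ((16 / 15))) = -52794180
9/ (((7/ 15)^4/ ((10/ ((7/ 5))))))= 22781250/ 16807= 1355.46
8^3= 512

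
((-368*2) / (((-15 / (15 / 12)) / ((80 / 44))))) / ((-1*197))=-3680 / 6501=-0.57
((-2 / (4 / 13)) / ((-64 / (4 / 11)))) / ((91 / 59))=59 / 2464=0.02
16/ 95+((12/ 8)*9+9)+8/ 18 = 39523/ 1710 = 23.11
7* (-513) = -3591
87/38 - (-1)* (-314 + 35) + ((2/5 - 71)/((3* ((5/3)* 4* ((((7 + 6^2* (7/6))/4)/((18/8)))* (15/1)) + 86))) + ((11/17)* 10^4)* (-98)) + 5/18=-52319491526813/82471590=-634394.12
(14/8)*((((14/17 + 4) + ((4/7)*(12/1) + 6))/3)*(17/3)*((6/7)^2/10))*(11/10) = 5786/1225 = 4.72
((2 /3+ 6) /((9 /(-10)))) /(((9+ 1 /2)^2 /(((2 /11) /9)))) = -1600 /964953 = -0.00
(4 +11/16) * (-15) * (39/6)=-14625/32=-457.03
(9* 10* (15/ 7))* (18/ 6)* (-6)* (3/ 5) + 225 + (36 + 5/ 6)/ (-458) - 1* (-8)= -35585399/ 19236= -1849.94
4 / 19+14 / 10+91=92.61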